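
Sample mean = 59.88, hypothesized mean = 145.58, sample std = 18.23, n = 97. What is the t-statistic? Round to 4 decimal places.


t = (xbar - mu0) / (s/sqrt(n))
xbar - mu0 = 59.88 - 145.58 = -85.7
sqrt(97) ≈ 9.84885780
s/sqrt(n) = 18.23 / 9.84885780 ≈ 1.85097606
t = -85.7 / 1.85097606 ≈ -46.299897

-46.2999


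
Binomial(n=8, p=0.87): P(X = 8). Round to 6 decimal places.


P = C(n,k) * p^k * (1-p)^(n-k)
C(8,8) = 1
p^k = 0.87^8 ≈ 0.3282117
(1-p)^(n-k) = 0.13^0 = 1
P = 1 * 0.3282117 * 1 ≈ 0.328212

0.328212


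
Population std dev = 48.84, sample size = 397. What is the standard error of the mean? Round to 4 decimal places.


SE = sigma / sqrt(n)
sqrt(397) ≈ 19.924859
SE = 48.84 / 19.924859 ≈ 2.451209

2.4512


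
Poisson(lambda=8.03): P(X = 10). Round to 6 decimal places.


P = e^(-lam) * lam^k / k!
e^(-8.03) ≈ 0.0003255482
lam^k = 8.03^10 ≈ 1114693459.212461
k! = 10! = 3628800
P = 0.0003255482 * 1114693459.212461 / 3628800 ≈ 0.100002

0.100002


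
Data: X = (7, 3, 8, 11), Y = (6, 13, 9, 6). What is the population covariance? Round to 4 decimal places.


Cov = (1/n)*sum((xi-xbar)(yi-ybar))
n = 4, xbar = 29/4 = 7.25, ybar = 34/4 = 8.5
sum((xi-xbar)(yi-ybar)) = -27.5
Cov = -27.5 / 4 = -6.875

-6.8750


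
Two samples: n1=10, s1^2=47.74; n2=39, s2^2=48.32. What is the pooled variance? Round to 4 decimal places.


sp^2 = ((n1-1)*s1^2 + (n2-1)*s2^2)/(n1+n2-2)
(n1-1)*s1^2 = 9 * 47.74 = 429.66
(n2-1)*s2^2 = 38 * 48.32 = 1836.16
numerator = 429.66 + 1836.16 = 2265.82
n1+n2-2 = 47
sp^2 = 2265.82 / 47 = 113291/2350 ≈ 48.208936

48.2089


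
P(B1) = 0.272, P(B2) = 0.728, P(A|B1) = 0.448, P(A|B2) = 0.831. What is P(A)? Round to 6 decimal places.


P(A) = P(A|B1)*P(B1) + P(A|B2)*P(B2)
P(A|B1)*P(B1) = 0.448 * 0.272 = 0.121856
P(A|B2)*P(B2) = 0.831 * 0.728 = 0.604968
P(A) = 0.121856 + 0.604968 = 0.726824

0.726824


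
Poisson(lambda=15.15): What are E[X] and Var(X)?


E[X] = Var(X) = lambda = 15.15

15.15, 15.15


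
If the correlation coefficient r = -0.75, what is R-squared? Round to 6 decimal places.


R^2 = r^2 = (-0.75)^2 = 0.5625

0.562500


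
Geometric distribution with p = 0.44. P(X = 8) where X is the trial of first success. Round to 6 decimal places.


P = (1-p)^(k-1) * p
(1-p)^(k-1) = 0.56^7 ≈ 0.01727095
P = 0.01727095 * 0.44 ≈ 0.007599217

0.007599


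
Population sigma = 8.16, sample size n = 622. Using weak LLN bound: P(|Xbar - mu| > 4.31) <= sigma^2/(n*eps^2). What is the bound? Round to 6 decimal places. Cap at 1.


bound = min(1, sigma^2/(n*eps^2))
sigma^2 = 8.16^2 = 66.5856
n*eps^2 = 622 * 4.31^2 = 622 * 18.5761 = 11554.3342
sigma^2/(n*eps^2) = 66.5856 / 11554.3342 ≈ 0.00576282

0.005763


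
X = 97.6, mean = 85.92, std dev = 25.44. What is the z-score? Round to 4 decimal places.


z = (X - mu) / sigma
X - mu = 97.6 - 85.92 = 11.68
z = 11.68 / 25.44 = 73/159 ≈ 0.459119

0.4591


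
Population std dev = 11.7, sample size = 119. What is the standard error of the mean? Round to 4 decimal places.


SE = sigma / sqrt(n)
sqrt(119) ≈ 10.908712
SE = 11.7 / 10.908712 ≈ 1.072537

1.0725


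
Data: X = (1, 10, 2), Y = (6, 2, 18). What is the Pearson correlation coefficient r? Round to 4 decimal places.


r = sum((xi-xbar)(yi-ybar)) / sqrt(sum((xi-xbar)^2) * sum((yi-ybar)^2))
n = 3, xbar = 13/3 ≈ 4.333333, ybar = 26/3 ≈ 8.666667
Sxy = sum((xi-xbar)(yi-ybar)) = -152/3 ≈ -50.666667
Sxx = sum((xi-xbar)^2) = 146/3 ≈ 48.666667
Syy = sum((yi-ybar)^2) = 416/3 ≈ 138.666667
sqrt(Sxx*Syy) ≈ 82.148916
r = Sxy / sqrt(Sxx*Syy) = -50.666667 / 82.148916 ≈ -0.616766

-0.6168


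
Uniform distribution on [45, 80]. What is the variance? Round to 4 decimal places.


Var = (b-a)^2 / 12
(b-a)^2 = (80 - 45)^2 = 1225
Var = 1225/12 ≈ 102.083333

102.0833


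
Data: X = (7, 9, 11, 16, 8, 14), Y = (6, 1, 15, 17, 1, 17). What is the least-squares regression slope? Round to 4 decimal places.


b = sum((xi-xbar)(yi-ybar)) / sum((xi-xbar)^2)
n = 6, xbar = 65/6 ≈ 10.833333, ybar = 57/6 = 9.5
Sxy = sum((xi-xbar)(yi-ybar)) = 116.5
Sxx = sum((xi-xbar)^2) = 377/6 ≈ 62.833333
b = Sxy / Sxx = 699/377 ≈ 1.854111

1.8541


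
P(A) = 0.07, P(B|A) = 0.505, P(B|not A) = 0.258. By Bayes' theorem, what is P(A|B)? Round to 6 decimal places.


P(A|B) = P(B|A)*P(A) / P(B), P(B) = P(B|A)*P(A) + P(B|not A)*P(not A)
P(B|A)*P(A) = 0.505 * 0.07 = 0.03535
P(B|not A)*P(not A) = 0.258 * 0.93 = 0.23994
P(B) = 0.03535 + 0.23994 = 0.27529
P(A|B) = 0.03535 / 0.27529 ≈ 0.12841004

0.128410


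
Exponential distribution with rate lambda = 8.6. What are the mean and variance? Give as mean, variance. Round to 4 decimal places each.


mean = 1/lam, var = 1/lam^2
mean = 1 / 8.6 = 5/43 ≈ 0.116279
lam^2 = 8.6^2 = 73.96
var = 1 / 73.96 = 25/1849 ≈ 0.013521

0.1163, 0.0135


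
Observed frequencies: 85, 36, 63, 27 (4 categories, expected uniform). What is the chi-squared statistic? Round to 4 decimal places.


chi2 = sum((O-E)^2/E), E = total/4
total = 211, E = 211/4 = 52.75
(85 - 52.75)^2 / 52.75 = 1040.0625 / 52.75 = 16641/844 ≈ 19.716825
(36 - 52.75)^2 / 52.75 = 280.5625 / 52.75 = 4489/844 ≈ 5.318720
(63 - 52.75)^2 / 52.75 = 105.0625 / 52.75 = 1681/844 ≈ 1.991706
(27 - 52.75)^2 / 52.75 = 663.0625 / 52.75 = 10609/844 ≈ 12.569905
chi2 = 8355/211 ≈ 39.597156

39.5972


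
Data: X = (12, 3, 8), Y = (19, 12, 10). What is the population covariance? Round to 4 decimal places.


Cov = (1/n)*sum((xi-xbar)(yi-ybar))
n = 3, xbar = 23/3 ≈ 7.666667, ybar = 41/3 ≈ 13.666667
sum((xi-xbar)(yi-ybar)) = 89/3 ≈ 29.666667
Cov = 29.666667 / 3 = 89/9 ≈ 9.888889

9.8889


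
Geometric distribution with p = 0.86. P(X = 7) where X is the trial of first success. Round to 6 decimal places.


P = (1-p)^(k-1) * p
(1-p)^(k-1) = 0.14^6 = 0.000007529536
P = 0.000007529536 * 0.86 ≈ 0.000006475401

0.000006


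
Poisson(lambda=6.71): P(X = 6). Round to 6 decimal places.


P = e^(-lam) * lam^k / k!
e^(-6.71) ≈ 0.001218664
lam^k = 6.71^6 ≈ 91271.485923
k! = 6! = 720
P = 0.001218664 * 91271.485923 / 720 ≈ 0.154485

0.154485


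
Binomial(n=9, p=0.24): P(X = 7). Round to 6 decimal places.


P = C(n,k) * p^k * (1-p)^(n-k)
C(9,7) = 36
p^k = 0.24^7 ≈ 0.00004586471
(1-p)^(n-k) = 0.76^2 = 0.5776
P = 36 * 0.00004586471 * 0.5776 ≈ 0.000954

0.000954


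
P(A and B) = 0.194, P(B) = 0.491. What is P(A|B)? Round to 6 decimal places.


P(A|B) = P(A and B) / P(B) = 0.194 / 0.491 = 194/491 ≈ 0.39511202

0.395112


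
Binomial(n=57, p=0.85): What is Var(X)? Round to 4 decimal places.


Var = n*p*(1-p) = 57 * 0.85 * 0.15 = 7.2675

7.2675


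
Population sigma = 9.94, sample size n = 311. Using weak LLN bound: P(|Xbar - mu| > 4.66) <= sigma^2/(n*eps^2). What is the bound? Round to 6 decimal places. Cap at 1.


bound = min(1, sigma^2/(n*eps^2))
sigma^2 = 9.94^2 = 98.8036
n*eps^2 = 311 * 4.66^2 = 311 * 21.7156 = 6753.5516
sigma^2/(n*eps^2) = 98.8036 / 6753.5516 ≈ 0.01462987

0.014630


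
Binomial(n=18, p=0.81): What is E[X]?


E[X] = n*p = 18 * 0.81 = 14.58

14.58


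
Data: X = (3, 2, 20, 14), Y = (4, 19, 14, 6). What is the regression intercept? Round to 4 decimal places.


a = ybar - b*xbar, where b = sum((xi-xbar)(yi-ybar)) / sum((xi-xbar)^2)
n = 4, xbar = 39/4 = 9.75, ybar = 43/4 = 10.75
Sxy = sum((xi-xbar)(yi-ybar)) = -5.25
Sxx = sum((xi-xbar)^2) = 228.75
b = Sxy / Sxx = -7/305 ≈ -0.022951
a = 10.75 - (-0.022951) * 9.75 = 3347/305 ≈ 10.973770

10.9738


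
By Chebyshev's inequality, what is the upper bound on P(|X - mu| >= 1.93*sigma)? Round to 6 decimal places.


P <= 1/k^2
k^2 = 1.93^2 = 3.7249
1/k^2 = 1 / 3.7249 ≈ 0.26846358

0.268464


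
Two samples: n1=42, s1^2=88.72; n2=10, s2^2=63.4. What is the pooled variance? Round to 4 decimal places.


sp^2 = ((n1-1)*s1^2 + (n2-1)*s2^2)/(n1+n2-2)
(n1-1)*s1^2 = 41 * 88.72 = 3637.52
(n2-1)*s2^2 = 9 * 63.4 = 570.6
numerator = 3637.52 + 570.6 = 4208.12
n1+n2-2 = 50
sp^2 = 4208.12 / 50 = 84.1624

84.1624


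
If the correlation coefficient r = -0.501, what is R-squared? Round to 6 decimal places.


R^2 = r^2 = (-0.501)^2 = 0.251001

0.251001


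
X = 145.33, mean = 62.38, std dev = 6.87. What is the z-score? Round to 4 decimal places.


z = (X - mu) / sigma
X - mu = 145.33 - 62.38 = 82.95
z = 82.95 / 6.87 = 2765/229 ≈ 12.074236

12.0742


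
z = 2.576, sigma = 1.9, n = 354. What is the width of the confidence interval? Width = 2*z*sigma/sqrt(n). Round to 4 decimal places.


width = 2*z*sigma/sqrt(n)
2*z*sigma = 2 * 2.576 * 1.9 = 9.7888
sqrt(354) ≈ 18.814888
width = 9.7888 / 18.814888 ≈ 0.520269

0.5203


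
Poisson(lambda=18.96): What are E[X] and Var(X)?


E[X] = Var(X) = lambda = 18.96

18.96, 18.96


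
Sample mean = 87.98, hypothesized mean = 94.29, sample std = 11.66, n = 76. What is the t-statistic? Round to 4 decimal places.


t = (xbar - mu0) / (s/sqrt(n))
xbar - mu0 = 87.98 - 94.29 = -6.31
sqrt(76) ≈ 8.71779789
s/sqrt(n) = 11.66 / 8.71779789 ≈ 1.33749373
t = -6.31 / 1.33749373 ≈ -4.717779

-4.7178


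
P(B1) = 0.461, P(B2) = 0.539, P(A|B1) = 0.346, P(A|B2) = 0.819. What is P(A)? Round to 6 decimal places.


P(A) = P(A|B1)*P(B1) + P(A|B2)*P(B2)
P(A|B1)*P(B1) = 0.346 * 0.461 = 0.159506
P(A|B2)*P(B2) = 0.819 * 0.539 = 0.441441
P(A) = 0.159506 + 0.441441 = 0.600947

0.600947


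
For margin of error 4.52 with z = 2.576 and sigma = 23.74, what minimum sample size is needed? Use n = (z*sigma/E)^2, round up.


z*sigma/E = 2.576 * 23.74 / 4.52 ≈ 13.529699
(z*sigma/E)^2 ≈ 183.052758
round up: n = 184

184


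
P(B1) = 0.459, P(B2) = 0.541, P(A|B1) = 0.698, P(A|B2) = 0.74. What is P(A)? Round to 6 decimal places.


P(A) = P(A|B1)*P(B1) + P(A|B2)*P(B2)
P(A|B1)*P(B1) = 0.698 * 0.459 = 0.320382
P(A|B2)*P(B2) = 0.74 * 0.541 = 0.40034
P(A) = 0.320382 + 0.40034 = 0.720722

0.720722


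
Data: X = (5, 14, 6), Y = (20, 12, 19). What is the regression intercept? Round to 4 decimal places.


a = ybar - b*xbar, where b = sum((xi-xbar)(yi-ybar)) / sum((xi-xbar)^2)
n = 3, xbar = 25/3 ≈ 8.333333, ybar = 51/3 = 17
Sxy = sum((xi-xbar)(yi-ybar)) = -43
Sxx = sum((xi-xbar)^2) = 146/3 ≈ 48.666667
b = Sxy / Sxx = -129/146 ≈ -0.883562
a = 17 - (-0.883562) * 8.333333 = 3557/146 ≈ 24.363014

24.3630


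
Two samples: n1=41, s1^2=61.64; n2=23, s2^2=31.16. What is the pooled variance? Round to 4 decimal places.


sp^2 = ((n1-1)*s1^2 + (n2-1)*s2^2)/(n1+n2-2)
(n1-1)*s1^2 = 40 * 61.64 = 2465.6
(n2-1)*s2^2 = 22 * 31.16 = 685.52
numerator = 2465.6 + 685.52 = 3151.12
n1+n2-2 = 62
sp^2 = 3151.12 / 62 = 39389/775 ≈ 50.824516

50.8245


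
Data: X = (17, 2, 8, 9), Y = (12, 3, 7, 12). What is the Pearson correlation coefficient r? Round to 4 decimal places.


r = sum((xi-xbar)(yi-ybar)) / sqrt(sum((xi-xbar)^2) * sum((yi-ybar)^2))
n = 4, xbar = 36/4 = 9, ybar = 34/4 = 8.5
Sxy = sum((xi-xbar)(yi-ybar)) = 68
Sxx = sum((xi-xbar)^2) = 114
Syy = sum((yi-ybar)^2) = 57
sqrt(Sxx*Syy) ≈ 80.610173
r = Sxy / sqrt(Sxx*Syy) = 68 / 80.610173 ≈ 0.843566

0.8436


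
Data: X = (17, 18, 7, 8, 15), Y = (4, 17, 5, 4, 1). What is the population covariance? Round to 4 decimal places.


Cov = (1/n)*sum((xi-xbar)(yi-ybar))
n = 5, xbar = 65/5 = 13, ybar = 31/5 = 6.2
sum((xi-xbar)(yi-ybar)) = 53
Cov = 53 / 5 = 10.6

10.6000


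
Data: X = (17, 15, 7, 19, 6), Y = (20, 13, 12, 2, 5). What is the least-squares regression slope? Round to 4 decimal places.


b = sum((xi-xbar)(yi-ybar)) / sum((xi-xbar)^2)
n = 5, xbar = 64/5 = 12.8, ybar = 52/5 = 10.4
Sxy = sum((xi-xbar)(yi-ybar)) = 21.4
Sxx = sum((xi-xbar)^2) = 140.8
b = Sxy / Sxx = 107/704 ≈ 0.151989

0.1520


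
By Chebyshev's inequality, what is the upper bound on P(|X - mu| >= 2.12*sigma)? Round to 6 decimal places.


P <= 1/k^2
k^2 = 2.12^2 = 4.4944
1/k^2 = 1 / 4.4944 = 625/2809 ≈ 0.22249911

0.222499


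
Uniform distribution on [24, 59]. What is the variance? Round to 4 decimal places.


Var = (b-a)^2 / 12
(b-a)^2 = (59 - 24)^2 = 1225
Var = 1225/12 ≈ 102.083333

102.0833


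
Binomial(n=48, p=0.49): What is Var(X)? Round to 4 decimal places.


Var = n*p*(1-p) = 48 * 0.49 * 0.51 = 11.9952

11.9952


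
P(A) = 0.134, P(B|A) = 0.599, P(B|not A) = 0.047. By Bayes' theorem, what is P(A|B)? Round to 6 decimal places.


P(A|B) = P(B|A)*P(A) / P(B), P(B) = P(B|A)*P(A) + P(B|not A)*P(not A)
P(B|A)*P(A) = 0.599 * 0.134 = 0.080266
P(B|not A)*P(not A) = 0.047 * 0.866 = 0.040702
P(B) = 0.080266 + 0.040702 = 0.120968
P(A|B) = 0.080266 / 0.120968 ≈ 0.66353085

0.663531


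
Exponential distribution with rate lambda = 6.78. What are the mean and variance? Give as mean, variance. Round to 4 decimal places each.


mean = 1/lam, var = 1/lam^2
mean = 1 / 6.78 = 50/339 ≈ 0.147493
lam^2 = 6.78^2 = 45.9684
var = 1 / 45.9684 ≈ 0.021754

0.1475, 0.0218


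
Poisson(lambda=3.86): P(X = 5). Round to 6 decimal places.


P = e^(-lam) * lam^k / k!
e^(-3.86) ≈ 0.02106800
lam^k = 3.86^5 ≈ 856.912589
k! = 5! = 120
P = 0.02106800 * 856.912589 / 120 ≈ 0.150445

0.150445


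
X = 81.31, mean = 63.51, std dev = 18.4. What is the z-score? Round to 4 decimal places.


z = (X - mu) / sigma
X - mu = 81.31 - 63.51 = 17.8
z = 17.8 / 18.4 = 89/92 ≈ 0.967391

0.9674


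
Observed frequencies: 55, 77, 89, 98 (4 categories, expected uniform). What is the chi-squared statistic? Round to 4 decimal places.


chi2 = sum((O-E)^2/E), E = total/4
total = 319, E = 319/4 = 79.75
(55 - 79.75)^2 / 79.75 = 612.5625 / 79.75 = 891/116 ≈ 7.681034
(77 - 79.75)^2 / 79.75 = 7.5625 / 79.75 = 11/116 ≈ 0.094828
(89 - 79.75)^2 / 79.75 = 85.5625 / 79.75 = 1369/1276 ≈ 1.072884
(98 - 79.75)^2 / 79.75 = 333.0625 / 79.75 = 5329/1276 ≈ 4.176332
chi2 = 4155/319 ≈ 13.025078

13.0251


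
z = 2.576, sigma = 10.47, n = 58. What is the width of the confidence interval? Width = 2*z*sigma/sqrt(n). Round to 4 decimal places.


width = 2*z*sigma/sqrt(n)
2*z*sigma = 2 * 2.576 * 10.47 = 53.94144
sqrt(58) ≈ 7.615773
width = 53.94144 / 7.615773 ≈ 7.082858

7.0829


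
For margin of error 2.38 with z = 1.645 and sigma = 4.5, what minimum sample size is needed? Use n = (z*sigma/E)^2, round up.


z*sigma/E = 1.645 * 4.5 / 2.38 = 423/136 ≈ 3.110294
(z*sigma/E)^2 ≈ 9.673929
round up: n = 10

10


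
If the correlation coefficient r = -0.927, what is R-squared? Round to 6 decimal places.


R^2 = r^2 = (-0.927)^2 = 0.859329

0.859329


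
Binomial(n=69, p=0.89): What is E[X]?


E[X] = n*p = 69 * 0.89 = 61.41

61.41


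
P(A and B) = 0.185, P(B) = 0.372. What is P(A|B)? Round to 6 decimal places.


P(A|B) = P(A and B) / P(B) = 0.185 / 0.372 = 185/372 ≈ 0.49731183

0.497312


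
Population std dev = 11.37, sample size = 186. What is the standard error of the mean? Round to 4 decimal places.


SE = sigma / sqrt(n)
sqrt(186) ≈ 13.638182
SE = 11.37 / 13.638182 ≈ 0.833689

0.8337


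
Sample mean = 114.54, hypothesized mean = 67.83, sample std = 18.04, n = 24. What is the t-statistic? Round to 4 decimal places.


t = (xbar - mu0) / (s/sqrt(n))
xbar - mu0 = 114.54 - 67.83 = 46.71
sqrt(24) ≈ 4.89897949
s/sqrt(n) = 18.04 / 4.89897949 ≈ 3.68239958
t = 46.71 / 3.68239958 ≈ 12.684664

12.6847


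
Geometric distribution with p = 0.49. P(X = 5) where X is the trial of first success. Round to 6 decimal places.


P = (1-p)^(k-1) * p
(1-p)^(k-1) = 0.51^4 = 0.06765201
P = 0.06765201 * 0.49 ≈ 0.03314948

0.033149


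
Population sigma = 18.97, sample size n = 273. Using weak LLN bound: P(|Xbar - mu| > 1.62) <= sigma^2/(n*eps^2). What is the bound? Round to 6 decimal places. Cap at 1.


bound = min(1, sigma^2/(n*eps^2))
sigma^2 = 18.97^2 = 359.8609
n*eps^2 = 273 * 1.62^2 = 273 * 2.6244 = 716.4612
sigma^2/(n*eps^2) = 359.8609 / 716.4612 ≈ 0.50227549

0.502275


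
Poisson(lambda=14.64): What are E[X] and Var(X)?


E[X] = Var(X) = lambda = 14.64

14.64, 14.64


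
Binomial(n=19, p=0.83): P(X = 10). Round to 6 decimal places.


P = C(n,k) * p^k * (1-p)^(n-k)
C(19,10) = 92378
p^k = 0.83^10 ≈ 0.1551604
(1-p)^(n-k) = 0.17^9 ≈ 0.0000001185879
P = 92378 * 0.1551604 * 0.0000001185879 ≈ 0.001700

0.001700


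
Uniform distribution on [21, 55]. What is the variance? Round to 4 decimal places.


Var = (b-a)^2 / 12
(b-a)^2 = (55 - 21)^2 = 1156
Var = 1156/12 ≈ 96.333333

96.3333


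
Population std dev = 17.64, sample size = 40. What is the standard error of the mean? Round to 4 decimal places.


SE = sigma / sqrt(n)
sqrt(40) ≈ 6.324555
SE = 17.64 / 6.324555 ≈ 2.789129

2.7891


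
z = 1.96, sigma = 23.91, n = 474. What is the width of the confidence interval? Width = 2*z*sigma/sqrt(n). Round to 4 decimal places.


width = 2*z*sigma/sqrt(n)
2*z*sigma = 2 * 1.96 * 23.91 = 93.7272
sqrt(474) ≈ 21.771541
width = 93.7272 / 21.771541 ≈ 4.305033

4.3050


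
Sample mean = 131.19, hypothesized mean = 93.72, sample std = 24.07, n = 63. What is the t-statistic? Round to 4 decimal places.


t = (xbar - mu0) / (s/sqrt(n))
xbar - mu0 = 131.19 - 93.72 = 37.47
sqrt(63) ≈ 7.93725393
s/sqrt(n) = 24.07 / 7.93725393 ≈ 3.03253496
t = 37.47 / 3.03253496 ≈ 12.355999

12.3560


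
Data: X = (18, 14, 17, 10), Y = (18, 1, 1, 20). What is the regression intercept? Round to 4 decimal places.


a = ybar - b*xbar, where b = sum((xi-xbar)(yi-ybar)) / sum((xi-xbar)^2)
n = 4, xbar = 59/4 = 14.75, ybar = 40/4 = 10
Sxy = sum((xi-xbar)(yi-ybar)) = -35
Sxx = sum((xi-xbar)^2) = 38.75
b = Sxy / Sxx = -28/31 ≈ -0.903226
a = 10 - (-0.903226) * 14.75 = 723/31 ≈ 23.322581

23.3226


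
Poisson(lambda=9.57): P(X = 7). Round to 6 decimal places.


P = e^(-lam) * lam^k / k!
e^(-9.57) ≈ 0.00006979138
lam^k = 9.57^7 ≈ 7351628.698354
k! = 7! = 5040
P = 0.00006979138 * 7351628.698354 / 5040 ≈ 0.101802

0.101802


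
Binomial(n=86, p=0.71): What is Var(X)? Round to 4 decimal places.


Var = n*p*(1-p) = 86 * 0.71 * 0.29 = 17.7074

17.7074


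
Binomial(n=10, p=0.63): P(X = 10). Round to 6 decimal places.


P = C(n,k) * p^k * (1-p)^(n-k)
C(10,10) = 1
p^k = 0.63^10 ≈ 0.009849303
(1-p)^(n-k) = 0.37^0 = 1
P = 1 * 0.009849303 * 1 ≈ 0.009849

0.009849


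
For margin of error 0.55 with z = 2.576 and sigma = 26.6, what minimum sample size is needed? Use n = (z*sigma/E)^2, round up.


z*sigma/E = 2.576 * 26.6 / 0.55 = 171304/1375 ≈ 124.584727
(z*sigma/E)^2 ≈ 15521.354270
round up: n = 15522

15522


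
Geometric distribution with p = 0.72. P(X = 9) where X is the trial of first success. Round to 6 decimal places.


P = (1-p)^(k-1) * p
(1-p)^(k-1) = 0.28^8 ≈ 0.00003778020
P = 0.00003778020 * 0.72 ≈ 0.00002720174

0.000027


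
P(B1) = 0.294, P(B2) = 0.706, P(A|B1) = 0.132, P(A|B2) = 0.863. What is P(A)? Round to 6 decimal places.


P(A) = P(A|B1)*P(B1) + P(A|B2)*P(B2)
P(A|B1)*P(B1) = 0.132 * 0.294 = 0.038808
P(A|B2)*P(B2) = 0.863 * 0.706 = 0.609278
P(A) = 0.038808 + 0.609278 = 0.648086

0.648086


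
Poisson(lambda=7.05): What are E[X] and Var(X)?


E[X] = Var(X) = lambda = 7.05

7.05, 7.05


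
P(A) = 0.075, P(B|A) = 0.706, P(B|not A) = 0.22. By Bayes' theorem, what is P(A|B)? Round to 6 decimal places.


P(A|B) = P(B|A)*P(A) / P(B), P(B) = P(B|A)*P(A) + P(B|not A)*P(not A)
P(B|A)*P(A) = 0.706 * 0.075 = 0.05295
P(B|not A)*P(not A) = 0.22 * 0.925 = 0.2035
P(B) = 0.05295 + 0.2035 = 0.25645
P(A|B) = 0.05295 / 0.25645 = 1059/5129 ≈ 0.20647300

0.206473


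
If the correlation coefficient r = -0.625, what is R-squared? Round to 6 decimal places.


R^2 = r^2 = (-0.625)^2 = 0.390625

0.390625


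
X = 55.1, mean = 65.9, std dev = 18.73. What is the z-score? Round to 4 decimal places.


z = (X - mu) / sigma
X - mu = 55.1 - 65.9 = -10.8
z = -10.8 / 18.73 = -1080/1873 ≈ -0.576615

-0.5766


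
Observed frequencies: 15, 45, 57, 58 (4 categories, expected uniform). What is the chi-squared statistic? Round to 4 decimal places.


chi2 = sum((O-E)^2/E), E = total/4
total = 175, E = 175/4 = 43.75
(15 - 43.75)^2 / 43.75 = 826.5625 / 43.75 = 529/28 ≈ 18.892857
(45 - 43.75)^2 / 43.75 = 1.5625 / 43.75 = 1/28 ≈ 0.035714
(57 - 43.75)^2 / 43.75 = 175.5625 / 43.75 = 2809/700 ≈ 4.012857
(58 - 43.75)^2 / 43.75 = 203.0625 / 43.75 = 3249/700 ≈ 4.641429
chi2 = 4827/175 ≈ 27.582857

27.5829


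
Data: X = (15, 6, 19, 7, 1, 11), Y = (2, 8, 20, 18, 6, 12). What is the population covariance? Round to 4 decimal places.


Cov = (1/n)*sum((xi-xbar)(yi-ybar))
n = 6, xbar = 59/6 ≈ 9.833333, ybar = 66/6 = 11
sum((xi-xbar)(yi-ybar)) = 73
Cov = 73 / 6 = 73/6 ≈ 12.166667

12.1667


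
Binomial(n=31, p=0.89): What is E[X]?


E[X] = n*p = 31 * 0.89 = 27.59

27.59


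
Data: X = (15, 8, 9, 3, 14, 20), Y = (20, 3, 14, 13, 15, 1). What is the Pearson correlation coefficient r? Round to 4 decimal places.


r = sum((xi-xbar)(yi-ybar)) / sqrt(sum((xi-xbar)^2) * sum((yi-ybar)^2))
n = 6, xbar = 69/6 = 11.5, ybar = 66/6 = 11
Sxy = sum((xi-xbar)(yi-ybar)) = -40
Sxx = sum((xi-xbar)^2) = 181.5
Syy = sum((yi-ybar)^2) = 274
sqrt(Sxx*Syy) ≈ 223.004484
r = Sxy / sqrt(Sxx*Syy) = -40 / 223.004484 ≈ -0.179369

-0.1794


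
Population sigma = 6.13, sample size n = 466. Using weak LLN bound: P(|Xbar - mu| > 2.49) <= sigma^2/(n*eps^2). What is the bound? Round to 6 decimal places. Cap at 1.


bound = min(1, sigma^2/(n*eps^2))
sigma^2 = 6.13^2 = 37.5769
n*eps^2 = 466 * 2.49^2 = 466 * 6.2001 = 2889.2466
sigma^2/(n*eps^2) = 37.5769 / 2889.2466 ≈ 0.01300578

0.013006


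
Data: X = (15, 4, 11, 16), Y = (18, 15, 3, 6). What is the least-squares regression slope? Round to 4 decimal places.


b = sum((xi-xbar)(yi-ybar)) / sum((xi-xbar)^2)
n = 4, xbar = 46/4 = 11.5, ybar = 42/4 = 10.5
Sxy = sum((xi-xbar)(yi-ybar)) = -24
Sxx = sum((xi-xbar)^2) = 89
b = Sxy / Sxx = -24/89 ≈ -0.269663

-0.2697


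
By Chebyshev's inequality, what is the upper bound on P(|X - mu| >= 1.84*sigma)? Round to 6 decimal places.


P <= 1/k^2
k^2 = 1.84^2 = 3.3856
1/k^2 = 1 / 3.3856 = 625/2116 ≈ 0.29536862

0.295369


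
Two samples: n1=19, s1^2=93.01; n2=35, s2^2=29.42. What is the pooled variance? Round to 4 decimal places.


sp^2 = ((n1-1)*s1^2 + (n2-1)*s2^2)/(n1+n2-2)
(n1-1)*s1^2 = 18 * 93.01 = 1674.18
(n2-1)*s2^2 = 34 * 29.42 = 1000.28
numerator = 1674.18 + 1000.28 = 2674.46
n1+n2-2 = 52
sp^2 = 2674.46 / 52 = 133723/2600 ≈ 51.431923

51.4319


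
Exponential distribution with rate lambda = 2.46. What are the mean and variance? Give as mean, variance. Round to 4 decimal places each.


mean = 1/lam, var = 1/lam^2
mean = 1 / 2.46 = 50/123 ≈ 0.406504
lam^2 = 2.46^2 = 6.0516
var = 1 / 6.0516 ≈ 0.165246

0.4065, 0.1652


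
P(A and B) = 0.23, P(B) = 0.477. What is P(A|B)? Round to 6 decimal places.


P(A|B) = P(A and B) / P(B) = 0.23 / 0.477 = 230/477 ≈ 0.48218029

0.482180


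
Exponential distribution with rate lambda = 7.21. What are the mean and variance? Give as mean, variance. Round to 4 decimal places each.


mean = 1/lam, var = 1/lam^2
mean = 1 / 7.21 = 100/721 ≈ 0.138696
lam^2 = 7.21^2 = 51.9841
var = 1 / 51.9841 ≈ 0.019237

0.1387, 0.0192


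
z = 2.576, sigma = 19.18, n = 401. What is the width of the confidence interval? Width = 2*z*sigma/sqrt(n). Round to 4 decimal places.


width = 2*z*sigma/sqrt(n)
2*z*sigma = 2 * 2.576 * 19.18 = 98.81536
sqrt(401) ≈ 20.024984
width = 98.81536 / 20.024984 ≈ 4.934604

4.9346


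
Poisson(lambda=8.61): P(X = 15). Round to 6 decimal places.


P = e^(-lam) * lam^k / k!
e^(-8.61) ≈ 0.0001822739
lam^k = 8.61^15 ≈ 105936902841664.891742
k! = 15! = 1307674368000
P = 0.0001822739 * 105936902841664.891742 / 1307674368000 ≈ 0.014766

0.014766


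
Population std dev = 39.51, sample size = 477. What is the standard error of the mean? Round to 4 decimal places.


SE = sigma / sqrt(n)
sqrt(477) ≈ 21.840330
SE = 39.51 / 21.840330 ≈ 1.809039

1.8090


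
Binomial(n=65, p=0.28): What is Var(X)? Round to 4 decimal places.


Var = n*p*(1-p) = 65 * 0.28 * 0.72 = 13.104

13.1040


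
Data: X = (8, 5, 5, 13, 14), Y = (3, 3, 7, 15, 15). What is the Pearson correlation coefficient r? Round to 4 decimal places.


r = sum((xi-xbar)(yi-ybar)) / sqrt(sum((xi-xbar)^2) * sum((yi-ybar)^2))
n = 5, xbar = 45/5 = 9, ybar = 43/5 = 8.6
Sxy = sum((xi-xbar)(yi-ybar)) = 92
Sxx = sum((xi-xbar)^2) = 74
Syy = sum((yi-ybar)^2) = 147.2
sqrt(Sxx*Syy) ≈ 104.368578
r = Sxy / sqrt(Sxx*Syy) = 92 / 104.368578 ≈ 0.881491

0.8815


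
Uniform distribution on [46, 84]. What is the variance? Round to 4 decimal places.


Var = (b-a)^2 / 12
(b-a)^2 = (84 - 46)^2 = 1444
Var = 1444/12 ≈ 120.333333

120.3333


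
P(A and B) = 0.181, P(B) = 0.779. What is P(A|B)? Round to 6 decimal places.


P(A|B) = P(A and B) / P(B) = 0.181 / 0.779 = 181/779 ≈ 0.23234917

0.232349


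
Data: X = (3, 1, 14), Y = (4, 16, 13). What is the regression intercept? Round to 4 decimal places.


a = ybar - b*xbar, where b = sum((xi-xbar)(yi-ybar)) / sum((xi-xbar)^2)
n = 3, xbar = 18/3 = 6, ybar = 33/3 = 11
Sxy = sum((xi-xbar)(yi-ybar)) = 12
Sxx = sum((xi-xbar)^2) = 98
b = Sxy / Sxx = 6/49 ≈ 0.122449
a = 11 - 0.122449 * 6 = 503/49 ≈ 10.265306

10.2653


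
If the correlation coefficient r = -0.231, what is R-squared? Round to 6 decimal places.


R^2 = r^2 = (-0.231)^2 = 0.053361

0.053361


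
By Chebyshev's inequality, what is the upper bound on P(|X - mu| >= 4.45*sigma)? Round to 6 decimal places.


P <= 1/k^2
k^2 = 4.45^2 = 19.8025
1/k^2 = 1 / 19.8025 = 400/7921 ≈ 0.05049867

0.050499


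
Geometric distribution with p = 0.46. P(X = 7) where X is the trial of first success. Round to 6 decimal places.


P = (1-p)^(k-1) * p
(1-p)^(k-1) = 0.54^6 ≈ 0.02479491
P = 0.02479491 * 0.46 ≈ 0.01140566

0.011406


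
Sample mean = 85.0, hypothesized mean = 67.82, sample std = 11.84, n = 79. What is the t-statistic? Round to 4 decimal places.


t = (xbar - mu0) / (s/sqrt(n))
xbar - mu0 = 85.0 - 67.82 = 17.18
sqrt(79) ≈ 8.88819442
s/sqrt(n) = 11.84 / 8.88819442 ≈ 1.33210407
t = 17.18 / 1.33210407 ≈ 12.896890

12.8969


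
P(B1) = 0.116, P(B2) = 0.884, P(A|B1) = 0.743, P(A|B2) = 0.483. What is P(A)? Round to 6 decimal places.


P(A) = P(A|B1)*P(B1) + P(A|B2)*P(B2)
P(A|B1)*P(B1) = 0.743 * 0.116 = 0.086188
P(A|B2)*P(B2) = 0.483 * 0.884 = 0.426972
P(A) = 0.086188 + 0.426972 = 0.51316

0.513160


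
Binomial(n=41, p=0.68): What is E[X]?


E[X] = n*p = 41 * 0.68 = 27.88

27.88


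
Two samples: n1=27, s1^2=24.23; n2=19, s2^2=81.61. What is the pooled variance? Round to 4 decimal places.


sp^2 = ((n1-1)*s1^2 + (n2-1)*s2^2)/(n1+n2-2)
(n1-1)*s1^2 = 26 * 24.23 = 629.98
(n2-1)*s2^2 = 18 * 81.61 = 1468.98
numerator = 629.98 + 1468.98 = 2098.96
n1+n2-2 = 44
sp^2 = 2098.96 / 44 = 26237/550 ≈ 47.703636

47.7036


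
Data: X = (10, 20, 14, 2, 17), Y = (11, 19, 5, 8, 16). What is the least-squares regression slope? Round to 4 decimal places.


b = sum((xi-xbar)(yi-ybar)) / sum((xi-xbar)^2)
n = 5, xbar = 63/5 = 12.6, ybar = 59/5 = 11.8
Sxy = sum((xi-xbar)(yi-ybar)) = 104.6
Sxx = sum((xi-xbar)^2) = 195.2
b = Sxy / Sxx = 523/976 ≈ 0.535861

0.5359


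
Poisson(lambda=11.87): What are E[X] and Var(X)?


E[X] = Var(X) = lambda = 11.87

11.87, 11.87


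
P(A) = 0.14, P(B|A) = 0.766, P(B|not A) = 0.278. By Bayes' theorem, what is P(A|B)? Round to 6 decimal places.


P(A|B) = P(B|A)*P(A) / P(B), P(B) = P(B|A)*P(A) + P(B|not A)*P(not A)
P(B|A)*P(A) = 0.766 * 0.14 = 0.10724
P(B|not A)*P(not A) = 0.278 * 0.86 = 0.23908
P(B) = 0.10724 + 0.23908 = 0.34632
P(A|B) = 0.10724 / 0.34632 = 2681/8658 ≈ 0.30965581

0.309656


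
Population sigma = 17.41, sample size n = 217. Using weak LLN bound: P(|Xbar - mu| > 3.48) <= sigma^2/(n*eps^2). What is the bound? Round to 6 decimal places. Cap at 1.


bound = min(1, sigma^2/(n*eps^2))
sigma^2 = 17.41^2 = 303.1081
n*eps^2 = 217 * 3.48^2 = 217 * 12.1104 = 2627.9568
sigma^2/(n*eps^2) = 303.1081 / 2627.9568 ≈ 0.11533983

0.115340


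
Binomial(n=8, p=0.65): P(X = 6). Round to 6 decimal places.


P = C(n,k) * p^k * (1-p)^(n-k)
C(8,6) = 28
p^k = 0.65^6 ≈ 0.07541889
(1-p)^(n-k) = 0.35^2 = 0.1225
P = 28 * 0.07541889 * 0.1225 ≈ 0.258687

0.258687


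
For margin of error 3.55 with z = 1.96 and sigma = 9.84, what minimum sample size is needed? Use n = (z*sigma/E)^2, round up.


z*sigma/E = 1.96 * 9.84 / 3.55 = 48216/8875 ≈ 5.432789
(z*sigma/E)^2 ≈ 29.515193
round up: n = 30

30


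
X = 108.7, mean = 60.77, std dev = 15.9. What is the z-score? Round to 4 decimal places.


z = (X - mu) / sigma
X - mu = 108.7 - 60.77 = 47.93
z = 47.93 / 15.9 = 4793/1590 ≈ 3.014465

3.0145


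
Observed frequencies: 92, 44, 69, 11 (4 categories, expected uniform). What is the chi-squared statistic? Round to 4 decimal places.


chi2 = sum((O-E)^2/E), E = total/4
total = 216, E = 216/4 = 54
(92 - 54)^2 / 54 = 1444 / 54 = 722/27 ≈ 26.740741
(44 - 54)^2 / 54 = 100 / 54 = 50/27 ≈ 1.851852
(69 - 54)^2 / 54 = 225 / 54 = 25/6 ≈ 4.166667
(11 - 54)^2 / 54 = 1849 / 54 = 1849/54 ≈ 34.240741
chi2 = 67

67.0000


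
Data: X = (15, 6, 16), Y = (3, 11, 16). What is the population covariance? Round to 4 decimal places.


Cov = (1/n)*sum((xi-xbar)(yi-ybar))
n = 3, xbar = 37/3 ≈ 12.333333, ybar = 30/3 = 10
sum((xi-xbar)(yi-ybar)) = -3
Cov = -3 / 3 = -1

-1.0000


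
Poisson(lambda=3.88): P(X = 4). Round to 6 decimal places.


P = e^(-lam) * lam^k / k!
e^(-3.88) ≈ 0.02065083
lam^k = 3.88^4 ≈ 226.634959
k! = 4! = 24
P = 0.02065083 * 226.634959 / 24 ≈ 0.195008

0.195008


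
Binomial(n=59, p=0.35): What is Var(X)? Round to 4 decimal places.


Var = n*p*(1-p) = 59 * 0.35 * 0.65 = 13.4225

13.4225


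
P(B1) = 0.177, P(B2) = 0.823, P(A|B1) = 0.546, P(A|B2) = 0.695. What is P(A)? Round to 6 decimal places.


P(A) = P(A|B1)*P(B1) + P(A|B2)*P(B2)
P(A|B1)*P(B1) = 0.546 * 0.177 = 0.096642
P(A|B2)*P(B2) = 0.695 * 0.823 = 0.571985
P(A) = 0.096642 + 0.571985 = 0.668627

0.668627


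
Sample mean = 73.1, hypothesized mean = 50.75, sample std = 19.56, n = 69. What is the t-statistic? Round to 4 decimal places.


t = (xbar - mu0) / (s/sqrt(n))
xbar - mu0 = 73.1 - 50.75 = 22.35
sqrt(69) ≈ 8.30662386
s/sqrt(n) = 19.56 / 8.30662386 ≈ 2.35474729
t = 22.35 / 2.35474729 ≈ 9.491464

9.4915


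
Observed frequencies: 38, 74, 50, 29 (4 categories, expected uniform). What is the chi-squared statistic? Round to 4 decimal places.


chi2 = sum((O-E)^2/E), E = total/4
total = 191, E = 191/4 = 47.75
(38 - 47.75)^2 / 47.75 = 95.0625 / 47.75 = 1521/764 ≈ 1.990838
(74 - 47.75)^2 / 47.75 = 689.0625 / 47.75 = 11025/764 ≈ 14.430628
(50 - 47.75)^2 / 47.75 = 5.0625 / 47.75 = 81/764 ≈ 0.106021
(29 - 47.75)^2 / 47.75 = 351.5625 / 47.75 = 5625/764 ≈ 7.362565
chi2 = 4563/191 ≈ 23.890052

23.8901


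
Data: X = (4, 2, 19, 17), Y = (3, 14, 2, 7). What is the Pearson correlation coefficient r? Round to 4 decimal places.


r = sum((xi-xbar)(yi-ybar)) / sqrt(sum((xi-xbar)^2) * sum((yi-ybar)^2))
n = 4, xbar = 42/4 = 10.5, ybar = 26/4 = 6.5
Sxy = sum((xi-xbar)(yi-ybar)) = -76
Sxx = sum((xi-xbar)^2) = 229
Syy = sum((yi-ybar)^2) = 89
sqrt(Sxx*Syy) ≈ 142.762040
r = Sxy / sqrt(Sxx*Syy) = -76 / 142.762040 ≈ -0.532354

-0.5324


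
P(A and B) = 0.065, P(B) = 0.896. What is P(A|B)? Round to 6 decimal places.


P(A|B) = P(A and B) / P(B) = 0.065 / 0.896 = 65/896 ≈ 0.07254464

0.072545


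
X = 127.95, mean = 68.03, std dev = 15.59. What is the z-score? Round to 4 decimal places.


z = (X - mu) / sigma
X - mu = 127.95 - 68.03 = 59.92
z = 59.92 / 15.59 = 5992/1559 ≈ 3.843489

3.8435


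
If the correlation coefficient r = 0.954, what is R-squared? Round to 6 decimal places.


R^2 = r^2 = (0.954)^2 = 0.910116

0.910116


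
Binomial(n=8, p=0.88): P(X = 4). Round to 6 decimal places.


P = C(n,k) * p^k * (1-p)^(n-k)
C(8,4) = 70
p^k = 0.88^4 ≈ 0.5996954
(1-p)^(n-k) = 0.12^4 = 0.00020736
P = 70 * 0.5996954 * 0.00020736 ≈ 0.008705

0.008705


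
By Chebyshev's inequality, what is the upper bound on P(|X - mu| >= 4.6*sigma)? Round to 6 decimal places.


P <= 1/k^2
k^2 = 4.6^2 = 21.16
1/k^2 = 1 / 21.16 = 25/529 ≈ 0.04725898

0.047259


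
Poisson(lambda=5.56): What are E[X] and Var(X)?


E[X] = Var(X) = lambda = 5.56

5.56, 5.56


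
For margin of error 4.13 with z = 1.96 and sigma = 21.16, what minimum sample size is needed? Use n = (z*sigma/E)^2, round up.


z*sigma/E = 1.96 * 21.16 / 4.13 = 14812/1475 ≈ 10.042034
(z*sigma/E)^2 ≈ 100.842445
round up: n = 101

101


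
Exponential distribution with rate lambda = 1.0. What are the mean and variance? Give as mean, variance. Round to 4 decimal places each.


mean = 1/lam, var = 1/lam^2
mean = 1 / 1.0 = 1
lam^2 = 1.0^2 = 1
var = 1 / 1 = 1

1.0000, 1.0000


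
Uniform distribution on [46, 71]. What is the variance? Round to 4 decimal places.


Var = (b-a)^2 / 12
(b-a)^2 = (71 - 46)^2 = 625
Var = 625/12 ≈ 52.083333

52.0833


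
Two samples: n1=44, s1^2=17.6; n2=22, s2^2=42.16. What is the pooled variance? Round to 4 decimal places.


sp^2 = ((n1-1)*s1^2 + (n2-1)*s2^2)/(n1+n2-2)
(n1-1)*s1^2 = 43 * 17.6 = 756.8
(n2-1)*s2^2 = 21 * 42.16 = 885.36
numerator = 756.8 + 885.36 = 1642.16
n1+n2-2 = 64
sp^2 = 1642.16 / 64 = 25.65875

25.6588


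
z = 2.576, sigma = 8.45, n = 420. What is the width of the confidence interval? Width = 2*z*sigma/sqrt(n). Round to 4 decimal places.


width = 2*z*sigma/sqrt(n)
2*z*sigma = 2 * 2.576 * 8.45 = 43.5344
sqrt(420) ≈ 20.493902
width = 43.5344 / 20.493902 ≈ 2.124261

2.1243


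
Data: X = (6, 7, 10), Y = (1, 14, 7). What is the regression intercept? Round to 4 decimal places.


a = ybar - b*xbar, where b = sum((xi-xbar)(yi-ybar)) / sum((xi-xbar)^2)
n = 3, xbar = 23/3 ≈ 7.666667, ybar = 22/3 ≈ 7.333333
Sxy = sum((xi-xbar)(yi-ybar)) = 16/3 ≈ 5.333333
Sxx = sum((xi-xbar)^2) = 26/3 ≈ 8.666667
b = Sxy / Sxx = 8/13 ≈ 0.615385
a = 7.333333 - 0.615385 * 7.666667 = 34/13 ≈ 2.615385

2.6154


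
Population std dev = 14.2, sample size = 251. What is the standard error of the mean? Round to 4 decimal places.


SE = sigma / sqrt(n)
sqrt(251) ≈ 15.842980
SE = 14.2 / 15.842980 ≈ 0.896296

0.8963


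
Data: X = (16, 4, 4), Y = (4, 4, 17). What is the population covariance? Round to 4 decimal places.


Cov = (1/n)*sum((xi-xbar)(yi-ybar))
n = 3, xbar = 24/3 = 8, ybar = 25/3 ≈ 8.333333
sum((xi-xbar)(yi-ybar)) = -52
Cov = -52 / 3 = -52/3 ≈ -17.333333

-17.3333


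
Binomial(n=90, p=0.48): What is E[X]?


E[X] = n*p = 90 * 0.48 = 43.2

43.2


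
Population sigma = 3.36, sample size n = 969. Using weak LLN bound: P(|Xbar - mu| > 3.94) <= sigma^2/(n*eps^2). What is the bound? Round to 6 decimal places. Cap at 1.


bound = min(1, sigma^2/(n*eps^2))
sigma^2 = 3.36^2 = 11.2896
n*eps^2 = 969 * 3.94^2 = 969 * 15.5236 = 15042.3684
sigma^2/(n*eps^2) = 11.2896 / 15042.3684 ≈ 0.00075052

0.000751


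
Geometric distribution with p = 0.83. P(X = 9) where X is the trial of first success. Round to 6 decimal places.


P = (1-p)^(k-1) * p
(1-p)^(k-1) = 0.17^8 ≈ 0.0000006975757
P = 0.0000006975757 * 0.83 ≈ 0.0000005789879

0.000001


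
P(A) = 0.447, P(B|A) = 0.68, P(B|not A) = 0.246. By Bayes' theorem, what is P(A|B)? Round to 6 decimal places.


P(A|B) = P(B|A)*P(A) / P(B), P(B) = P(B|A)*P(A) + P(B|not A)*P(not A)
P(B|A)*P(A) = 0.68 * 0.447 = 0.30396
P(B|not A)*P(not A) = 0.246 * 0.553 = 0.136038
P(B) = 0.30396 + 0.136038 = 0.439998
P(A|B) = 0.30396 / 0.439998 ≈ 0.69082132

0.690821


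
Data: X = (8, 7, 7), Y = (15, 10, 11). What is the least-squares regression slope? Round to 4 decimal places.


b = sum((xi-xbar)(yi-ybar)) / sum((xi-xbar)^2)
n = 3, xbar = 22/3 ≈ 7.333333, ybar = 36/3 = 12
Sxy = sum((xi-xbar)(yi-ybar)) = 3
Sxx = sum((xi-xbar)^2) = 2/3 ≈ 0.666667
b = Sxy / Sxx = 4.5

4.5000


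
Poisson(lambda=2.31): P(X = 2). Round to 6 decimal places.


P = e^(-lam) * lam^k / k!
e^(-2.31) ≈ 0.09926125
lam^k = 2.31^2 = 5.3361
k! = 2! = 2
P = 0.09926125 * 5.3361 / 2 ≈ 0.264834

0.264834


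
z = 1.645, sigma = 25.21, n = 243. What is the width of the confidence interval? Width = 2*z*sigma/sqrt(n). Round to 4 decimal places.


width = 2*z*sigma/sqrt(n)
2*z*sigma = 2 * 1.645 * 25.21 = 82.9409
sqrt(243) ≈ 15.588457
width = 82.9409 / 15.588457 ≈ 5.320661

5.3207


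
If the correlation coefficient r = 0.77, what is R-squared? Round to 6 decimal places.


R^2 = r^2 = (0.77)^2 = 0.5929

0.592900


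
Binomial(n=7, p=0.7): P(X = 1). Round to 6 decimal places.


P = C(n,k) * p^k * (1-p)^(n-k)
C(7,1) = 7
p^k = 0.7^1 = 0.7
(1-p)^(n-k) = 0.3^6 = 0.000729
P = 7 * 0.7 * 0.000729 ≈ 0.003572

0.003572


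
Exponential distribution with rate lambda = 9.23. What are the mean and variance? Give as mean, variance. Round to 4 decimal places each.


mean = 1/lam, var = 1/lam^2
mean = 1 / 9.23 = 100/923 ≈ 0.108342
lam^2 = 9.23^2 = 85.1929
var = 1 / 85.1929 ≈ 0.011738

0.1083, 0.0117


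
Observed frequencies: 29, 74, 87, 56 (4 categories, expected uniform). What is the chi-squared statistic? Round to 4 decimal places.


chi2 = sum((O-E)^2/E), E = total/4
total = 246, E = 246/4 = 61.5
(29 - 61.5)^2 / 61.5 = 1056.25 / 61.5 = 4225/246 ≈ 17.174797
(74 - 61.5)^2 / 61.5 = 156.25 / 61.5 = 625/246 ≈ 2.540650
(87 - 61.5)^2 / 61.5 = 650.25 / 61.5 = 867/82 ≈ 10.573171
(56 - 61.5)^2 / 61.5 = 30.25 / 61.5 = 121/246 ≈ 0.491870
chi2 = 1262/41 ≈ 30.780488

30.7805


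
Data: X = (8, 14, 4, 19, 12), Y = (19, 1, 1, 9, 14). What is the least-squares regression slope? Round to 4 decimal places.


b = sum((xi-xbar)(yi-ybar)) / sum((xi-xbar)^2)
n = 5, xbar = 57/5 = 11.4, ybar = 44/5 = 8.8
Sxy = sum((xi-xbar)(yi-ybar)) = 7.4
Sxx = sum((xi-xbar)^2) = 131.2
b = Sxy / Sxx = 37/656 ≈ 0.056402

0.0564


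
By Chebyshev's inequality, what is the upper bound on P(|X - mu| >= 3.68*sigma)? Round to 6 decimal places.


P <= 1/k^2
k^2 = 3.68^2 = 13.5424
1/k^2 = 1 / 13.5424 = 625/8464 ≈ 0.07384216

0.073842


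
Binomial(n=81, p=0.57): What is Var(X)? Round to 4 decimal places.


Var = n*p*(1-p) = 81 * 0.57 * 0.43 = 19.8531

19.8531


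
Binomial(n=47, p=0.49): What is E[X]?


E[X] = n*p = 47 * 0.49 = 23.03

23.03


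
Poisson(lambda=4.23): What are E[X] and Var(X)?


E[X] = Var(X) = lambda = 4.23

4.23, 4.23


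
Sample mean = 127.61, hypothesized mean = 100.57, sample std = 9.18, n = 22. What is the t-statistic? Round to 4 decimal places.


t = (xbar - mu0) / (s/sqrt(n))
xbar - mu0 = 127.61 - 100.57 = 27.04
sqrt(22) ≈ 4.69041576
s/sqrt(n) = 9.18 / 4.69041576 ≈ 1.95718258
t = 27.04 / 1.95718258 ≈ 13.815778

13.8158


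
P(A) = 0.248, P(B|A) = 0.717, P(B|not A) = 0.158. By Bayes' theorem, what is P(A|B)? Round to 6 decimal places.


P(A|B) = P(B|A)*P(A) / P(B), P(B) = P(B|A)*P(A) + P(B|not A)*P(not A)
P(B|A)*P(A) = 0.717 * 0.248 = 0.177816
P(B|not A)*P(not A) = 0.158 * 0.752 = 0.118816
P(B) = 0.177816 + 0.118816 = 0.296632
P(A|B) = 0.177816 / 0.296632 ≈ 0.59944982

0.599450


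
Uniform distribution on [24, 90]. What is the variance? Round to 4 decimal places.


Var = (b-a)^2 / 12
(b-a)^2 = (90 - 24)^2 = 4356
Var = 4356/12 = 363

363.0000


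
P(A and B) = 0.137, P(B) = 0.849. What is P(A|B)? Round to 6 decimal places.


P(A|B) = P(A and B) / P(B) = 0.137 / 0.849 = 137/849 ≈ 0.16136631

0.161366


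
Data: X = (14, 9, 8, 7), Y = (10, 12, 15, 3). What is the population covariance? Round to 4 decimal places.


Cov = (1/n)*sum((xi-xbar)(yi-ybar))
n = 4, xbar = 38/4 = 9.5, ybar = 40/4 = 10
sum((xi-xbar)(yi-ybar)) = 9
Cov = 9 / 4 = 2.25

2.2500


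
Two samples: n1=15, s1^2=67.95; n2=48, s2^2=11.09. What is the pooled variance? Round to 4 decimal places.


sp^2 = ((n1-1)*s1^2 + (n2-1)*s2^2)/(n1+n2-2)
(n1-1)*s1^2 = 14 * 67.95 = 951.3
(n2-1)*s2^2 = 47 * 11.09 = 521.23
numerator = 951.3 + 521.23 = 1472.53
n1+n2-2 = 61
sp^2 = 1472.53 / 61 = 147253/6100 ≈ 24.139836

24.1398
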